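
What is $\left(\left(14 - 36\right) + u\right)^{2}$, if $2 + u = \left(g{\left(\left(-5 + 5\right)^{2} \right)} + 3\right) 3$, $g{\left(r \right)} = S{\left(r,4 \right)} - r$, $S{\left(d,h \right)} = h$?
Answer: $9$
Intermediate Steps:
$g{\left(r \right)} = 4 - r$
$u = 19$ ($u = -2 + \left(\left(4 - \left(-5 + 5\right)^{2}\right) + 3\right) 3 = -2 + \left(\left(4 - 0^{2}\right) + 3\right) 3 = -2 + \left(\left(4 - 0\right) + 3\right) 3 = -2 + \left(\left(4 + 0\right) + 3\right) 3 = -2 + \left(4 + 3\right) 3 = -2 + 7 \cdot 3 = -2 + 21 = 19$)
$\left(\left(14 - 36\right) + u\right)^{2} = \left(\left(14 - 36\right) + 19\right)^{2} = \left(-22 + 19\right)^{2} = \left(-3\right)^{2} = 9$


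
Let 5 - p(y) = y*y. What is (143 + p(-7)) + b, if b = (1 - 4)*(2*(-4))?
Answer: 123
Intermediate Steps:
p(y) = 5 - y**2 (p(y) = 5 - y*y = 5 - y**2)
b = 24 (b = -3*(-8) = 24)
(143 + p(-7)) + b = (143 + (5 - 1*(-7)**2)) + 24 = (143 + (5 - 1*49)) + 24 = (143 + (5 - 49)) + 24 = (143 - 44) + 24 = 99 + 24 = 123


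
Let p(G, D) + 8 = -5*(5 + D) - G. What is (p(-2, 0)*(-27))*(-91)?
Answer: -76167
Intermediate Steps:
p(G, D) = -33 - G - 5*D (p(G, D) = -8 + (-5*(5 + D) - G) = -8 + ((-25 - 5*D) - G) = -8 + (-25 - G - 5*D) = -33 - G - 5*D)
(p(-2, 0)*(-27))*(-91) = ((-33 - 1*(-2) - 5*0)*(-27))*(-91) = ((-33 + 2 + 0)*(-27))*(-91) = -31*(-27)*(-91) = 837*(-91) = -76167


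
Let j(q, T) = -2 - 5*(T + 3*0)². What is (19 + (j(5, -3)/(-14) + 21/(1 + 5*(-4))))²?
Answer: 31956409/70756 ≈ 451.64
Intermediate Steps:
j(q, T) = -2 - 5*T² (j(q, T) = -2 - 5*(T + 0)² = -2 - 5*T²)
(19 + (j(5, -3)/(-14) + 21/(1 + 5*(-4))))² = (19 + ((-2 - 5*(-3)²)/(-14) + 21/(1 + 5*(-4))))² = (19 + ((-2 - 5*9)*(-1/14) + 21/(1 - 20)))² = (19 + ((-2 - 45)*(-1/14) + 21/(-19)))² = (19 + (-47*(-1/14) + 21*(-1/19)))² = (19 + (47/14 - 21/19))² = (19 + 599/266)² = (5653/266)² = 31956409/70756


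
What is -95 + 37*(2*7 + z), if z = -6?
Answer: 201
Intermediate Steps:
-95 + 37*(2*7 + z) = -95 + 37*(2*7 - 6) = -95 + 37*(14 - 6) = -95 + 37*8 = -95 + 296 = 201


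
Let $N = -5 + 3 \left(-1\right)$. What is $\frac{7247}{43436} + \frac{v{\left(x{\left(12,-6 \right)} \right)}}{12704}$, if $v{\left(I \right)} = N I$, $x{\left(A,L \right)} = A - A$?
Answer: $\frac{7247}{43436} \approx 0.16684$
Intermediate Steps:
$N = -8$ ($N = -5 - 3 = -8$)
$x{\left(A,L \right)} = 0$
$v{\left(I \right)} = - 8 I$
$\frac{7247}{43436} + \frac{v{\left(x{\left(12,-6 \right)} \right)}}{12704} = \frac{7247}{43436} + \frac{\left(-8\right) 0}{12704} = 7247 \cdot \frac{1}{43436} + 0 \cdot \frac{1}{12704} = \frac{7247}{43436} + 0 = \frac{7247}{43436}$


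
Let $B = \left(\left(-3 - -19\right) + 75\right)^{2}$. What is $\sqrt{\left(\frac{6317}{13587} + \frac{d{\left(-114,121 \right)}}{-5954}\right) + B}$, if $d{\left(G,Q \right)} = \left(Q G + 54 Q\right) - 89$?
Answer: $\frac{\sqrt{54204669693367937562}}{80896998} \approx 91.009$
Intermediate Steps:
$d{\left(G,Q \right)} = -89 + 54 Q + G Q$ ($d{\left(G,Q \right)} = \left(G Q + 54 Q\right) - 89 = \left(54 Q + G Q\right) - 89 = -89 + 54 Q + G Q$)
$B = 8281$ ($B = \left(\left(-3 + 19\right) + 75\right)^{2} = \left(16 + 75\right)^{2} = 91^{2} = 8281$)
$\sqrt{\left(\frac{6317}{13587} + \frac{d{\left(-114,121 \right)}}{-5954}\right) + B} = \sqrt{\left(\frac{6317}{13587} + \frac{-89 + 54 \cdot 121 - 13794}{-5954}\right) + 8281} = \sqrt{\left(6317 \cdot \frac{1}{13587} + \left(-89 + 6534 - 13794\right) \left(- \frac{1}{5954}\right)\right) + 8281} = \sqrt{\left(\frac{6317}{13587} - - \frac{7349}{5954}\right) + 8281} = \sqrt{\left(\frac{6317}{13587} + \frac{7349}{5954}\right) + 8281} = \sqrt{\frac{137462281}{80896998} + 8281} = \sqrt{\frac{670045502719}{80896998}} = \frac{\sqrt{54204669693367937562}}{80896998}$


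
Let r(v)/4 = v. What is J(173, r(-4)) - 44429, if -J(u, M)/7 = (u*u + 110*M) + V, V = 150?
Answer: -242662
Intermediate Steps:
r(v) = 4*v
J(u, M) = -1050 - 770*M - 7*u² (J(u, M) = -7*((u*u + 110*M) + 150) = -7*((u² + 110*M) + 150) = -7*(150 + u² + 110*M) = -1050 - 770*M - 7*u²)
J(173, r(-4)) - 44429 = (-1050 - 3080*(-4) - 7*173²) - 44429 = (-1050 - 770*(-16) - 7*29929) - 44429 = (-1050 + 12320 - 209503) - 44429 = -198233 - 44429 = -242662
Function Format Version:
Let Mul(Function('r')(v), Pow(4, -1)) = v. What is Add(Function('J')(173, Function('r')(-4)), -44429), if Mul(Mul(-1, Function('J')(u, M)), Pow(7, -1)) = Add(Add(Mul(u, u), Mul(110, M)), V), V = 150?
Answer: -242662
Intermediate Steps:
Function('r')(v) = Mul(4, v)
Function('J')(u, M) = Add(-1050, Mul(-770, M), Mul(-7, Pow(u, 2))) (Function('J')(u, M) = Mul(-7, Add(Add(Mul(u, u), Mul(110, M)), 150)) = Mul(-7, Add(Add(Pow(u, 2), Mul(110, M)), 150)) = Mul(-7, Add(150, Pow(u, 2), Mul(110, M))) = Add(-1050, Mul(-770, M), Mul(-7, Pow(u, 2))))
Add(Function('J')(173, Function('r')(-4)), -44429) = Add(Add(-1050, Mul(-770, Mul(4, -4)), Mul(-7, Pow(173, 2))), -44429) = Add(Add(-1050, Mul(-770, -16), Mul(-7, 29929)), -44429) = Add(Add(-1050, 12320, -209503), -44429) = Add(-198233, -44429) = -242662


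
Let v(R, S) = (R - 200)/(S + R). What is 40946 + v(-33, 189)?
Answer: 6387343/156 ≈ 40945.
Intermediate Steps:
v(R, S) = (-200 + R)/(R + S)
40946 + v(-33, 189) = 40946 + (-200 - 33)/(-33 + 189) = 40946 - 233/156 = 6387343/156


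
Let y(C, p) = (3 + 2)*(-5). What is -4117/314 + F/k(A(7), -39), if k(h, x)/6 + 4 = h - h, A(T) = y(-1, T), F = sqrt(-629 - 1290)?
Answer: -4117/314 - I*sqrt(1919)/24 ≈ -13.111 - 1.8253*I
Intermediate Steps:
y(C, p) = -25 (y(C, p) = 5*(-5) = -25)
F = I*sqrt(1919) (F = sqrt(-1919) = I*sqrt(1919) ≈ 43.806*I)
A(T) = -25
k(h, x) = -24 (k(h, x) = -24 + 6*(h - h) = -24 + 6*0 = -24 + 0 = -24)
-4117/314 + F/k(A(7), -39) = -4117/314 + (I*sqrt(1919))/(-24) = -4117*1/314 + (I*sqrt(1919))*(-1/24) = -4117/314 - I*sqrt(1919)/24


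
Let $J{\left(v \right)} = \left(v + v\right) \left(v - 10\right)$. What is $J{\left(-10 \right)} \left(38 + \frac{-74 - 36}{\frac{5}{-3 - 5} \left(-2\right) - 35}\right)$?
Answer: $\frac{445600}{27} \approx 16504.0$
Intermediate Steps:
$J{\left(v \right)} = 2 v \left(-10 + v\right)$
$J{\left(-10 \right)} \left(38 + \frac{-74 - 36}{\frac{5}{-3 - 5} \left(-2\right) - 35}\right) = 2 \left(-10\right) \left(-10 - 10\right) \left(38 + \frac{-74 - 36}{\frac{5}{-3 - 5} \left(-2\right) - 35}\right) = 2 \left(-10\right) \left(-20\right) \left(38 - \frac{110}{\frac{5}{-8} \left(-2\right) - 35}\right) = 400 \left(38 - \frac{110}{5 \left(- \frac{1}{8}\right) \left(-2\right) - 35}\right) = 400 \left(38 - \frac{110}{\left(- \frac{5}{8}\right) \left(-2\right) - 35}\right) = 400 \left(38 - \frac{110}{\frac{5}{4} - 35}\right) = 400 \left(38 - \frac{110}{- \frac{135}{4}}\right) = 400 \left(38 - - \frac{88}{27}\right) = 400 \left(38 + \frac{88}{27}\right) = 400 \cdot \frac{1114}{27} = \frac{445600}{27}$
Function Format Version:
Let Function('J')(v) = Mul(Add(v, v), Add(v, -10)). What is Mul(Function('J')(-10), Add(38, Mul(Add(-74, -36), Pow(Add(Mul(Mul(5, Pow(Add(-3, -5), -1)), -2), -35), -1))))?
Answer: Rational(445600, 27) ≈ 16504.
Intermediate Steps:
Function('J')(v) = Mul(2, v, Add(-10, v)) (Function('J')(v) = Mul(Mul(2, v), Add(-10, v)) = Mul(2, v, Add(-10, v)))
Mul(Function('J')(-10), Add(38, Mul(Add(-74, -36), Pow(Add(Mul(Mul(5, Pow(Add(-3, -5), -1)), -2), -35), -1)))) = Mul(Mul(2, -10, Add(-10, -10)), Add(38, Mul(Add(-74, -36), Pow(Add(Mul(Mul(5, Pow(Add(-3, -5), -1)), -2), -35), -1)))) = Mul(Mul(2, -10, -20), Add(38, Mul(-110, Pow(Add(Mul(Mul(5, Pow(-8, -1)), -2), -35), -1)))) = Mul(400, Add(38, Mul(-110, Pow(Add(Mul(Mul(5, Rational(-1, 8)), -2), -35), -1)))) = Mul(400, Add(38, Mul(-110, Pow(Add(Mul(Rational(-5, 8), -2), -35), -1)))) = Mul(400, Add(38, Mul(-110, Pow(Add(Rational(5, 4), -35), -1)))) = Mul(400, Add(38, Mul(-110, Pow(Rational(-135, 4), -1)))) = Mul(400, Add(38, Mul(-110, Rational(-4, 135)))) = Mul(400, Add(38, Rational(88, 27))) = Mul(400, Rational(1114, 27)) = Rational(445600, 27)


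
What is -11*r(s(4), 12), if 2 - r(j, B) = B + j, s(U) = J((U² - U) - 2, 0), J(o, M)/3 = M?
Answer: 110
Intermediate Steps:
J(o, M) = 3*M
s(U) = 0 (s(U) = 3*0 = 0)
r(j, B) = 2 - B - j (r(j, B) = 2 - (B + j) = 2 + (-B - j) = 2 - B - j)
-11*r(s(4), 12) = -11*(2 - 1*12 - 1*0) = -11*(2 - 12 + 0) = -11*(-10) = 110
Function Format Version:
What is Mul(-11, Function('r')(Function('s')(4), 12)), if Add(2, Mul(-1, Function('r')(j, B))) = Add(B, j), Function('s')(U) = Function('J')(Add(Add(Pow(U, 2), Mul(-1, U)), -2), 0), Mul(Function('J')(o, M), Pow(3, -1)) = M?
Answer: 110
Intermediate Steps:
Function('J')(o, M) = Mul(3, M)
Function('s')(U) = 0 (Function('s')(U) = Mul(3, 0) = 0)
Function('r')(j, B) = Add(2, Mul(-1, B), Mul(-1, j)) (Function('r')(j, B) = Add(2, Mul(-1, Add(B, j))) = Add(2, Add(Mul(-1, B), Mul(-1, j))) = Add(2, Mul(-1, B), Mul(-1, j)))
Mul(-11, Function('r')(Function('s')(4), 12)) = Mul(-11, Add(2, Mul(-1, 12), Mul(-1, 0))) = Mul(-11, Add(2, -12, 0)) = Mul(-11, -10) = 110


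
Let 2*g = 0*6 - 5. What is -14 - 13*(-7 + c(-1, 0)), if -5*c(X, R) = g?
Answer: 141/2 ≈ 70.500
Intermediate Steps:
g = -5/2 (g = (0*6 - 5)/2 = (0 - 5)/2 = (½)*(-5) = -5/2 ≈ -2.5000)
c(X, R) = ½ (c(X, R) = -⅕*(-5/2) = ½)
-14 - 13*(-7 + c(-1, 0)) = -14 - 13*(-7 + ½) = -14 - 13*(-13/2) = -14 + 169/2 = 141/2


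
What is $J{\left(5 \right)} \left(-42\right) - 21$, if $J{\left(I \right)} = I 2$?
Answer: $-441$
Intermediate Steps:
$J{\left(I \right)} = 2 I$
$J{\left(5 \right)} \left(-42\right) - 21 = 2 \cdot 5 \left(-42\right) - 21 = 10 \left(-42\right) - 21 = -420 - 21 = -441$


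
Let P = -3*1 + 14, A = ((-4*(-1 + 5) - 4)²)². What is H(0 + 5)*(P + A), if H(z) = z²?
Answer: 4000275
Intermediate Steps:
A = 160000 (A = ((-4*4 - 4)²)² = ((-16 - 4)²)² = ((-20)²)² = 400² = 160000)
P = 11 (P = -3 + 14 = 11)
H(0 + 5)*(P + A) = (0 + 5)²*(11 + 160000) = 5²*160011 = 25*160011 = 4000275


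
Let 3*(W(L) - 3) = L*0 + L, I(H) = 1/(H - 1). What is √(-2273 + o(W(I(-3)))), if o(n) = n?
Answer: I*√81723/6 ≈ 47.645*I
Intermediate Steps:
I(H) = 1/(-1 + H)
W(L) = 3 + L/3 (W(L) = 3 + (L*0 + L)/3 = 3 + (0 + L)/3 = 3 + L/3)
√(-2273 + o(W(I(-3)))) = √(-2273 + (3 + 1/(3*(-1 - 3)))) = √(-2273 + (3 + (⅓)/(-4))) = √(-2273 + (3 + (⅓)*(-¼))) = √(-2273 + (3 - 1/12)) = √(-2273 + 35/12) = √(-27241/12) = I*√81723/6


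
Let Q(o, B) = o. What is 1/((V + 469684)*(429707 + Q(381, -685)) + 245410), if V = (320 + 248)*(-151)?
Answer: 1/165117910018 ≈ 6.0563e-12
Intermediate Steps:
V = -85768 (V = 568*(-151) = -85768)
1/((V + 469684)*(429707 + Q(381, -685)) + 245410) = 1/((-85768 + 469684)*(429707 + 381) + 245410) = 1/(383916*430088 + 245410) = 1/(165117664608 + 245410) = 1/165117910018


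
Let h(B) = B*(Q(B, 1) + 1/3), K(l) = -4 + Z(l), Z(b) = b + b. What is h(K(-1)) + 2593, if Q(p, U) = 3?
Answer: 2573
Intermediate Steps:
Z(b) = 2*b
K(l) = -4 + 2*l
h(B) = 10*B/3 (h(B) = B*(3 + 1/3) = B*(3 + ⅓) = B*(10/3) = 10*B/3)
h(K(-1)) + 2593 = 10*(-4 + 2*(-1))/3 + 2593 = 10*(-4 - 2)/3 + 2593 = (10/3)*(-6) + 2593 = -20 + 2593 = 2573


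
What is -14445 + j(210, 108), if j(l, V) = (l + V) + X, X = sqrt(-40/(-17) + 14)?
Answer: -14127 + sqrt(4726)/17 ≈ -14123.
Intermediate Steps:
X = sqrt(4726)/17 (X = sqrt(-40*(-1/17) + 14) = sqrt(40/17 + 14) = sqrt(278/17) = sqrt(4726)/17 ≈ 4.0439)
j(l, V) = V + l + sqrt(4726)/17 (j(l, V) = (l + V) + sqrt(4726)/17 = (V + l) + sqrt(4726)/17 = V + l + sqrt(4726)/17)
-14445 + j(210, 108) = -14445 + (108 + 210 + sqrt(4726)/17) = -14445 + (318 + sqrt(4726)/17) = -14127 + sqrt(4726)/17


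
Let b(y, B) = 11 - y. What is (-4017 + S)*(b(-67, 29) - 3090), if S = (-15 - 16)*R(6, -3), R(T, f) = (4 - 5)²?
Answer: 12192576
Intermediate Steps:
R(T, f) = 1 (R(T, f) = (-1)² = 1)
S = -31 (S = (-15 - 16)*1 = -31*1 = -31)
(-4017 + S)*(b(-67, 29) - 3090) = (-4017 - 31)*((11 - 1*(-67)) - 3090) = -4048*((11 + 67) - 3090) = -4048*(78 - 3090) = -4048*(-3012) = 12192576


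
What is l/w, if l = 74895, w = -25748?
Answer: -74895/25748 ≈ -2.9088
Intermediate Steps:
l/w = 74895/(-25748) = 74895*(-1/25748) = -74895/25748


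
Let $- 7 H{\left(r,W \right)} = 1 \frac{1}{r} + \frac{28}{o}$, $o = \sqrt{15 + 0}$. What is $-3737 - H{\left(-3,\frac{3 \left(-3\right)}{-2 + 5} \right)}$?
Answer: $- \frac{78478}{21} + \frac{4 \sqrt{15}}{15} \approx -3736.0$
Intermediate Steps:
$o = \sqrt{15} \approx 3.873$
$H{\left(r,W \right)} = - \frac{4 \sqrt{15}}{15} - \frac{1}{7 r}$ ($H{\left(r,W \right)} = - \frac{1 \frac{1}{r} + \frac{28}{\sqrt{15}}}{7} = - \frac{\frac{1}{r} + 28 \frac{\sqrt{15}}{15}}{7} = - \frac{\frac{1}{r} + \frac{28 \sqrt{15}}{15}}{7} = - \frac{4 \sqrt{15}}{15} - \frac{1}{7 r}$)
$-3737 - H{\left(-3,\frac{3 \left(-3\right)}{-2 + 5} \right)} = -3737 - \frac{-15 - - 84 \sqrt{15}}{105 \left(-3\right)} = -3737 - \frac{1}{105} \left(- \frac{1}{3}\right) \left(-15 + 84 \sqrt{15}\right) = -3737 - \left(\frac{1}{21} - \frac{4 \sqrt{15}}{15}\right) = - \frac{78478}{21} + \frac{4 \sqrt{15}}{15}$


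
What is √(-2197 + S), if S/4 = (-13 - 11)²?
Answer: √107 ≈ 10.344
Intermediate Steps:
S = 2304 (S = 4*(-13 - 11)² = 4*(-24)² = 4*576 = 2304)
√(-2197 + S) = √(-2197 + 2304) = √107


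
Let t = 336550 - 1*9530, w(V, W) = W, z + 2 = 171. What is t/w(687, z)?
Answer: 327020/169 ≈ 1935.0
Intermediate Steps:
z = 169 (z = -2 + 171 = 169)
t = 327020 (t = 336550 - 9530 = 327020)
t/w(687, z) = 327020/169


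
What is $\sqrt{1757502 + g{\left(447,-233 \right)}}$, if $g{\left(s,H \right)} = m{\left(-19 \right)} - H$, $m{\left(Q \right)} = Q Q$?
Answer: $12 \sqrt{12209} \approx 1325.9$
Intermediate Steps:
$m{\left(Q \right)} = Q^{2}$
$g{\left(s,H \right)} = 361 - H$ ($g{\left(s,H \right)} = \left(-19\right)^{2} - H = 361 - H$)
$\sqrt{1757502 + g{\left(447,-233 \right)}} = \sqrt{1757502 + \left(361 - -233\right)} = \sqrt{1757502 + \left(361 + 233\right)} = \sqrt{1757502 + 594} = \sqrt{1758096} = 12 \sqrt{12209}$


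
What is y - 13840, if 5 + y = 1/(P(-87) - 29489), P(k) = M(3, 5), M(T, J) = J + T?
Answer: -408164446/29481 ≈ -13845.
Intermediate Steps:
P(k) = 8 (P(k) = 5 + 3 = 8)
y = -147406/29481 (y = -5 + 1/(8 - 29489) = -5 + 1/(-29481) = -5 - 1/29481 = -147406/29481 ≈ -5.0000)
y - 13840 = -147406/29481 - 13840 = -408164446/29481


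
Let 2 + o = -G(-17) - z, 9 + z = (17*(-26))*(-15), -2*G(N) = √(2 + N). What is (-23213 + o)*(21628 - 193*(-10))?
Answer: -702876488 + 11779*I*√15 ≈ -7.0288e+8 + 45620.0*I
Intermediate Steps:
G(N) = -√(2 + N)/2
z = 6621 (z = -9 + (17*(-26))*(-15) = -9 - 442*(-15) = -9 + 6630 = 6621)
o = -6623 + I*√15/2 (o = -2 + (-(-1)*√(2 - 17)/2 - 1*6621) = -2 + (-(-1)*√(-15)/2 - 6621) = -2 + (-(-1)*I*√15/2 - 6621) = -2 + (I*√15/2 - 6621) = -2 + (-6621 + I*√15/2) = -6623 + I*√15/2 ≈ -6623.0 + 1.9365*I)
(-23213 + o)*(21628 - 193*(-10)) = (-23213 + (-6623 + I*√15/2))*(21628 - 193*(-10)) = (-29836 + I*√15/2)*(21628 + 1930) = (-29836 + I*√15/2)*23558 = -702876488 + 11779*I*√15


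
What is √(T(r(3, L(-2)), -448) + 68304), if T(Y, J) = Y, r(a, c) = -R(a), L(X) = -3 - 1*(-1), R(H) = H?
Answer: 3*√7589 ≈ 261.34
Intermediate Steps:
L(X) = -2 (L(X) = -3 + 1 = -2)
r(a, c) = -a
√(T(r(3, L(-2)), -448) + 68304) = √(-1*3 + 68304) = √(-3 + 68304) = √68301 = 3*√7589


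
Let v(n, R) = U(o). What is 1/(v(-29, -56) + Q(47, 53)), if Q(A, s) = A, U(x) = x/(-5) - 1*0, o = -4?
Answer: 5/239 ≈ 0.020921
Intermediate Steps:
U(x) = -x/5 (U(x) = x*(-⅕) + 0 = -x/5 + 0 = -x/5)
v(n, R) = ⅘ (v(n, R) = -⅕*(-4) = ⅘)
1/(v(-29, -56) + Q(47, 53)) = 1/(⅘ + 47) = 1/(239/5) = 5/239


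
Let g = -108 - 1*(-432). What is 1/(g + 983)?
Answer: 1/1307 ≈ 0.00076511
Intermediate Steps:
g = 324 (g = -108 + 432 = 324)
1/(g + 983) = 1/(324 + 983) = 1/1307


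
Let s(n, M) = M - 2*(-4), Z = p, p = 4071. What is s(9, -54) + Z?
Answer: 4025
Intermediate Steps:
Z = 4071
s(n, M) = 8 + M (s(n, M) = M + 8 = 8 + M)
s(9, -54) + Z = (8 - 54) + 4071 = -46 + 4071 = 4025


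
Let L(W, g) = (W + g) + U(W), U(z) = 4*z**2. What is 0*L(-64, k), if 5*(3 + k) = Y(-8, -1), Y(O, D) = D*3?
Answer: 0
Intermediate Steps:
Y(O, D) = 3*D
k = -18/5 (k = -3 + (3*(-1))/5 = -3 + (1/5)*(-3) = -3 - 3/5 = -18/5 ≈ -3.6000)
L(W, g) = W + g + 4*W**2 (L(W, g) = (W + g) + 4*W**2 = W + g + 4*W**2)
0*L(-64, k) = 0*(-64 - 18/5 + 4*(-64)**2) = 0*(-64 - 18/5 + 4*4096) = 0*(-64 - 18/5 + 16384) = 0*(81582/5) = 0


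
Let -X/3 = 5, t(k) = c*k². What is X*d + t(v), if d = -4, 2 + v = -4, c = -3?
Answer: -48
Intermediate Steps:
v = -6 (v = -2 - 4 = -6)
t(k) = -3*k²
X = -15 (X = -3*5 = -15)
X*d + t(v) = -15*(-4) - 3*(-6)² = 60 - 3*36 = 60 - 108 = -48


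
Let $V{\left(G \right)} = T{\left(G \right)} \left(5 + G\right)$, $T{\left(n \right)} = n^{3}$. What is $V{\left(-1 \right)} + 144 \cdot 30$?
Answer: $4316$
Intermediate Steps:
$V{\left(G \right)} = G^{3} \left(5 + G\right)$
$V{\left(-1 \right)} + 144 \cdot 30 = \left(-1\right)^{3} \left(5 - 1\right) + 144 \cdot 30 = \left(-1\right) 4 + 4320 = -4 + 4320 = 4316$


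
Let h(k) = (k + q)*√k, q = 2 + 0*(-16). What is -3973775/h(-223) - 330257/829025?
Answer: -330257/829025 - 305675*I*√223/3791 ≈ -0.39837 - 1204.1*I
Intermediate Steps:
q = 2 (q = 2 + 0 = 2)
h(k) = √k*(2 + k) (h(k) = (k + 2)*√k = (2 + k)*√k = √k*(2 + k))
-3973775/h(-223) - 330257/829025 = -3973775*(-I*√223/(223*(2 - 223))) - 330257/829025 = -3973775*I*√223/49283 - 330257*1/829025 = -3973775*I*√223/49283 - 330257/829025 = -305675*I*√223/3791 - 330257/829025 = -330257/829025 - 305675*I*√223/3791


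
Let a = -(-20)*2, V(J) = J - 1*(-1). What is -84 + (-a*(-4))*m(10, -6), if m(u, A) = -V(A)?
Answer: 716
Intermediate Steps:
V(J) = 1 + J (V(J) = J + 1 = 1 + J)
a = 40 (a = -5*(-8) = 40)
m(u, A) = -1 - A (m(u, A) = -(1 + A) = -1 - A)
-84 + (-a*(-4))*m(10, -6) = -84 + (-1*40*(-4))*(-1 - 1*(-6)) = -84 + (-40*(-4))*(-1 + 6) = -84 + 160*5 = -84 + 800 = 716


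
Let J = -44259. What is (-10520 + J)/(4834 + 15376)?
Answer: -54779/20210 ≈ -2.7105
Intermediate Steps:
(-10520 + J)/(4834 + 15376) = (-10520 - 44259)/(4834 + 15376) = -54779/20210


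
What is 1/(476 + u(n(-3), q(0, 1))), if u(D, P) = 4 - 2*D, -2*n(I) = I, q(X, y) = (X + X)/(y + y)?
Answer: 1/477 ≈ 0.0020964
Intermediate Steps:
q(X, y) = X/y (q(X, y) = (2*X)/((2*y)) = (2*X)*(1/(2*y)) = X/y)
n(I) = -I/2
1/(476 + u(n(-3), q(0, 1))) = 1/(476 + (4 - (-1)*(-3))) = 1/(476 + (4 - 2*3/2)) = 1/(476 + (4 - 3)) = 1/(476 + 1) = 1/477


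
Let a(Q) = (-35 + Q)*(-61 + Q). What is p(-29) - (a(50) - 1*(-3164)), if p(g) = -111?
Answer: -3110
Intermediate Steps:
a(Q) = (-61 + Q)*(-35 + Q)
p(-29) - (a(50) - 1*(-3164)) = -111 - ((2135 + 50**2 - 96*50) - 1*(-3164)) = -111 - ((2135 + 2500 - 4800) + 3164) = -111 - (-165 + 3164) = -111 - 1*2999 = -111 - 2999 = -3110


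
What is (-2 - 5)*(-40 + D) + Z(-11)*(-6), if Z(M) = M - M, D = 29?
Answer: 77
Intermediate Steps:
Z(M) = 0
(-2 - 5)*(-40 + D) + Z(-11)*(-6) = (-2 - 5)*(-40 + 29) + 0*(-6) = -7*(-11) + 0 = 77 + 0 = 77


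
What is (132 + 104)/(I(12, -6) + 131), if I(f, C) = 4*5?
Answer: 236/151 ≈ 1.5629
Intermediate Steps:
I(f, C) = 20
(132 + 104)/(I(12, -6) + 131) = (132 + 104)/(20 + 131) = 236/151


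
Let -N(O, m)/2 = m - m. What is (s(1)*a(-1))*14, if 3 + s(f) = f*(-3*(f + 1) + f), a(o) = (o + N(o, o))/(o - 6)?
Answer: -16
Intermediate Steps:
N(O, m) = 0 (N(O, m) = -2*(m - m) = -2*0 = 0)
a(o) = o/(-6 + o) (a(o) = (o + 0)/(o - 6) = o/(-6 + o))
s(f) = -3 + f*(-3 - 2*f) (s(f) = -3 + f*(-3*(f + 1) + f) = -3 + f*(-3*(1 + f) + f) = -3 + f*((-3 - 3*f) + f) = -3 + f*(-3 - 2*f))
(s(1)*a(-1))*14 = ((-3 - 3*1 - 2*1**2)*(-1/(-6 - 1)))*14 = ((-3 - 3 - 2*1)*(-1/(-7)))*14 = ((-3 - 3 - 2)*(-1*(-1/7)))*14 = -8*1/7*14 = -8/7*14 = -16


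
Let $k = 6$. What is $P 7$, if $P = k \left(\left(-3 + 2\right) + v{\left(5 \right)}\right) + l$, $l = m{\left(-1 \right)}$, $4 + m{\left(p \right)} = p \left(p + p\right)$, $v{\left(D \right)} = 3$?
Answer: $70$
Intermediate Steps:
$m{\left(p \right)} = -4 + 2 p^{2}$ ($m{\left(p \right)} = -4 + p \left(p + p\right) = -4 + p 2 p = -4 + 2 p^{2}$)
$l = -2$ ($l = -4 + 2 \left(-1\right)^{2} = -4 + 2 \cdot 1 = -4 + 2 = -2$)
$P = 10$ ($P = 6 \left(\left(-3 + 2\right) + 3\right) - 2 = 6 \left(-1 + 3\right) - 2 = 6 \cdot 2 - 2 = 12 - 2 = 10$)
$P 7 = 10 \cdot 7 = 70$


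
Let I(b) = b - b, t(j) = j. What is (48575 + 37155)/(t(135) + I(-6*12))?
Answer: 17146/27 ≈ 635.04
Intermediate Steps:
I(b) = 0
(48575 + 37155)/(t(135) + I(-6*12)) = (48575 + 37155)/(135 + 0) = 85730/135 = 85730*(1/135) = 17146/27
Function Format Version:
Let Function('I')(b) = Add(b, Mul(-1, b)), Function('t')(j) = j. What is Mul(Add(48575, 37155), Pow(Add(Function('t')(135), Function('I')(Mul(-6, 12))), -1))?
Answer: Rational(17146, 27) ≈ 635.04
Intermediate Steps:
Function('I')(b) = 0
Mul(Add(48575, 37155), Pow(Add(Function('t')(135), Function('I')(Mul(-6, 12))), -1)) = Mul(Add(48575, 37155), Pow(Add(135, 0), -1)) = Mul(85730, Pow(135, -1)) = Mul(85730, Rational(1, 135)) = Rational(17146, 27)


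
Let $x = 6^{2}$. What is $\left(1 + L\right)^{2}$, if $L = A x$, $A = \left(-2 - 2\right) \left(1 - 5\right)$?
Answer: $332929$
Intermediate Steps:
$A = 16$ ($A = - 4 \left(1 - 5\right) = \left(-4\right) \left(-4\right) = 16$)
$x = 36$
$L = 576$ ($L = 16 \cdot 36 = 576$)
$\left(1 + L\right)^{2} = \left(1 + 576\right)^{2} = 577^{2} = 332929$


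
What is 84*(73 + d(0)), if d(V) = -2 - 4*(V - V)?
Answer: 5964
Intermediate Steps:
d(V) = -2 (d(V) = -2 - 4*0 = -2 + 0 = -2)
84*(73 + d(0)) = 84*(73 - 2) = 84*71 = 5964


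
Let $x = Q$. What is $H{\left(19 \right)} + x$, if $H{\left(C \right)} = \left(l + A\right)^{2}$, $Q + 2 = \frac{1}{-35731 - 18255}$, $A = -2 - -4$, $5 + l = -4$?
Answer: $\frac{2537341}{53986} \approx 47.0$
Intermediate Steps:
$l = -9$ ($l = -5 - 4 = -9$)
$A = 2$ ($A = -2 + 4 = 2$)
$Q = - \frac{107973}{53986}$ ($Q = -2 + \frac{1}{-35731 - 18255} = -2 + \frac{1}{-53986} = -2 - \frac{1}{53986} = - \frac{107973}{53986} \approx -2.0$)
$x = - \frac{107973}{53986} \approx -2.0$
$H{\left(C \right)} = 49$ ($H{\left(C \right)} = \left(-9 + 2\right)^{2} = \left(-7\right)^{2} = 49$)
$H{\left(19 \right)} + x = 49 - \frac{107973}{53986} = \frac{2537341}{53986}$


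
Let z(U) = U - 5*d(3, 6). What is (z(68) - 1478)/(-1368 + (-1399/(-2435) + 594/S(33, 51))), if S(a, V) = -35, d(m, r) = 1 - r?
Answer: 4721465/4719409 ≈ 1.0004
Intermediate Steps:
z(U) = 25 + U (z(U) = U - 5*(1 - 1*6) = U - 5*(1 - 6) = U - 5*(-5) = U + 25 = 25 + U)
(z(68) - 1478)/(-1368 + (-1399/(-2435) + 594/S(33, 51))) = ((25 + 68) - 1478)/(-1368 + (-1399/(-2435) + 594/(-35))) = (93 - 1478)/(-1368 + (-1399*(-1/2435) + 594*(-1/35))) = -1385/(-1368 + (1399/2435 - 594/35)) = -1385/(-1368 - 55897/3409) = -1385/(-4719409/3409) = -1385*(-3409/4719409) = 4721465/4719409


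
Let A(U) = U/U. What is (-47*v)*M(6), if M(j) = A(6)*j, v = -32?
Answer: 9024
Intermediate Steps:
A(U) = 1
M(j) = j (M(j) = 1*j = j)
(-47*v)*M(6) = -47*(-32)*6 = 1504*6 = 9024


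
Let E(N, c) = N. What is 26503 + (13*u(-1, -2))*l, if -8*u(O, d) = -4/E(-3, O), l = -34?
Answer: 79730/3 ≈ 26577.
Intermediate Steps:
u(O, d) = -1/6 (u(O, d) = -(-1)/(2*(-3)) = -(-1)*(-1)/(2*3) = -1/8*4/3 = -1/6)
26503 + (13*u(-1, -2))*l = 26503 + (13*(-1/6))*(-34) = 26503 - 13/6*(-34) = 26503 + 221/3 = 79730/3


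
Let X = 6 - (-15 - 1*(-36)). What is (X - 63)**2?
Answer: 6084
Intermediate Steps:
X = -15 (X = 6 - (-15 + 36) = 6 - 1*21 = 6 - 21 = -15)
(X - 63)**2 = (-15 - 63)**2 = (-78)**2 = 6084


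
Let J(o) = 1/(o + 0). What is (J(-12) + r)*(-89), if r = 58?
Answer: -61855/12 ≈ -5154.6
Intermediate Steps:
J(o) = 1/o
(J(-12) + r)*(-89) = (1/(-12) + 58)*(-89) = (-1/12 + 58)*(-89) = (695/12)*(-89) = -61855/12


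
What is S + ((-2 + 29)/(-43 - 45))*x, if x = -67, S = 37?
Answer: 5065/88 ≈ 57.557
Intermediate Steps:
S + ((-2 + 29)/(-43 - 45))*x = 37 + ((-2 + 29)/(-43 - 45))*(-67) = 37 + (27/(-88))*(-67) = 37 + (27*(-1/88))*(-67) = 37 - 27/88*(-67) = 37 + 1809/88 = 5065/88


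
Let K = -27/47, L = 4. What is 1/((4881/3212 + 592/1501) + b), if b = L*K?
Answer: -226596964/86980301 ≈ -2.6052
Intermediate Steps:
K = -27/47 (K = -27*1/47 = -27/47 ≈ -0.57447)
b = -108/47 (b = 4*(-27/47) = -108/47 ≈ -2.2979)
1/((4881/3212 + 592/1501) + b) = 1/((4881/3212 + 592/1501) - 108/47) = 1/(9227885/4821212 - 108/47) = 1/(-86980301/226596964) = -226596964/86980301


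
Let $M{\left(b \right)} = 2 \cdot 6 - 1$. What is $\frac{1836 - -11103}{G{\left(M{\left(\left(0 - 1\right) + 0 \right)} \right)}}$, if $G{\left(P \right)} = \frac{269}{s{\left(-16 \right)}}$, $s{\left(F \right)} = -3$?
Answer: $- \frac{38817}{269} \approx -144.3$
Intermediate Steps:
$M{\left(b \right)} = 11$ ($M{\left(b \right)} = 12 - 1 = 11$)
$G{\left(P \right)} = - \frac{269}{3}$ ($G{\left(P \right)} = \frac{269}{-3} = 269 \left(- \frac{1}{3}\right) = - \frac{269}{3}$)
$\frac{1836 - -11103}{G{\left(M{\left(\left(0 - 1\right) + 0 \right)} \right)}} = \frac{1836 - -11103}{- \frac{269}{3}} = \left(1836 + 11103\right) \left(- \frac{3}{269}\right) = 12939 \left(- \frac{3}{269}\right) = - \frac{38817}{269}$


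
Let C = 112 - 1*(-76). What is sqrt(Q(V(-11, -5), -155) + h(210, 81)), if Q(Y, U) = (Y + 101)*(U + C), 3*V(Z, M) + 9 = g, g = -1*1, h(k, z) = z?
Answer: 2*sqrt(826) ≈ 57.480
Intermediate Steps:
C = 188 (C = 112 + 76 = 188)
g = -1
V(Z, M) = -10/3 (V(Z, M) = -3 + (1/3)*(-1) = -3 - 1/3 = -10/3)
Q(Y, U) = (101 + Y)*(188 + U) (Q(Y, U) = (Y + 101)*(U + 188) = (101 + Y)*(188 + U))
sqrt(Q(V(-11, -5), -155) + h(210, 81)) = sqrt((18988 + 101*(-155) + 188*(-10/3) - 155*(-10/3)) + 81) = sqrt((18988 - 15655 - 1880/3 + 1550/3) + 81) = sqrt(3223 + 81) = sqrt(3304) = 2*sqrt(826)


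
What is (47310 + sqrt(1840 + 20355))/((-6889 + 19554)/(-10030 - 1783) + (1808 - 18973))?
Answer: -18629101/6759427 - 11813*sqrt(22195)/202782810 ≈ -2.7647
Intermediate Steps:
(47310 + sqrt(1840 + 20355))/((-6889 + 19554)/(-10030 - 1783) + (1808 - 18973)) = (47310 + sqrt(22195))/(12665/(-11813) - 17165) = (47310 + sqrt(22195))/(12665*(-1/11813) - 17165) = (47310 + sqrt(22195))/(-12665/11813 - 17165) = (47310 + sqrt(22195))/(-202782810/11813) = (47310 + sqrt(22195))*(-11813/202782810) = -18629101/6759427 - 11813*sqrt(22195)/202782810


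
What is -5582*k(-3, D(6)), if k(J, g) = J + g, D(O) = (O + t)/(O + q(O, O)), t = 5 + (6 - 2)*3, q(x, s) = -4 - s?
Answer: 97685/2 ≈ 48843.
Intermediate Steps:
t = 17 (t = 5 + 4*3 = 5 + 12 = 17)
D(O) = -17/4 - O/4 (D(O) = (O + 17)/(O + (-4 - O)) = (17 + O)/(-4) = (17 + O)*(-¼) = -17/4 - O/4)
-5582*k(-3, D(6)) = -5582*(-3 + (-17/4 - ¼*6)) = -5582*(-3 + (-17/4 - 3/2)) = -5582*(-3 - 23/4) = -5582*(-35/4) = 97685/2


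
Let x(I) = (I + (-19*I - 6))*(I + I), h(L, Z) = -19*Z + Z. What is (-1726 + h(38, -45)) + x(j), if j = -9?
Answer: -3724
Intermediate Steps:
h(L, Z) = -18*Z
x(I) = 2*I*(-6 - 18*I) (x(I) = (I + (-6 - 19*I))*(2*I) = (-6 - 18*I)*(2*I) = 2*I*(-6 - 18*I))
(-1726 + h(38, -45)) + x(j) = (-1726 - 18*(-45)) - 12*(-9)*(1 + 3*(-9)) = (-1726 + 810) - 12*(-9)*(1 - 27) = -916 - 12*(-9)*(-26) = -916 - 2808 = -3724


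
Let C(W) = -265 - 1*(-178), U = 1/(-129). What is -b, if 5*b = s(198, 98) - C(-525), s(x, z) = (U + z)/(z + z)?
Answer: -2212349/126420 ≈ -17.500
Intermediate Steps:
U = -1/129 ≈ -0.0077519
C(W) = -87 (C(W) = -265 + 178 = -87)
s(x, z) = (-1/129 + z)/(2*z) (s(x, z) = (-1/129 + z)/(z + z) = (-1/129 + z)/((2*z)) = (-1/129 + z)*(1/(2*z)) = (-1/129 + z)/(2*z))
b = 2212349/126420 (b = ((1/258)*(-1 + 129*98)/98 - 1*(-87))/5 = ((1/258)*(1/98)*(-1 + 12642) + 87)/5 = ((1/258)*(1/98)*12641 + 87)/5 = (12641/25284 + 87)/5 = (1/5)*(2212349/25284) = 2212349/126420 ≈ 17.500)
-b = -1*2212349/126420 = -2212349/126420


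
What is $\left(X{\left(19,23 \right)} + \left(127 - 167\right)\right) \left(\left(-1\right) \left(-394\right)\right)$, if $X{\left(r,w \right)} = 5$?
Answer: $-13790$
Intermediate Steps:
$\left(X{\left(19,23 \right)} + \left(127 - 167\right)\right) \left(\left(-1\right) \left(-394\right)\right) = \left(5 + \left(127 - 167\right)\right) \left(\left(-1\right) \left(-394\right)\right) = \left(5 + \left(127 - 167\right)\right) 394 = \left(5 - 40\right) 394 = \left(-35\right) 394 = -13790$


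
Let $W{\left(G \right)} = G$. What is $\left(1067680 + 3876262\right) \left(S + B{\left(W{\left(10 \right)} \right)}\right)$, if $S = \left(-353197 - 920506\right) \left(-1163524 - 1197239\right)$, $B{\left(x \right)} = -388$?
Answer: $14865993162931873942$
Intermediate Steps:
$S = 3006910915389$ ($S = \left(-1273703\right) \left(-2360763\right) = 3006910915389$)
$\left(1067680 + 3876262\right) \left(S + B{\left(W{\left(10 \right)} \right)}\right) = \left(1067680 + 3876262\right) \left(3006910915389 - 388\right) = 4943942 \cdot 3006910915001 = 14865993162931873942$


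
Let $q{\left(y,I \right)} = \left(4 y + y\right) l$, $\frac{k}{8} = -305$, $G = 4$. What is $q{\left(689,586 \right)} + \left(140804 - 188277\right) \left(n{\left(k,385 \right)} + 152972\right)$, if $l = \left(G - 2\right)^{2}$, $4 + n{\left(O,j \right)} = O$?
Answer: $-7146001964$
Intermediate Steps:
$k = -2440$ ($k = 8 \left(-305\right) = -2440$)
$n{\left(O,j \right)} = -4 + O$
$l = 4$ ($l = \left(4 - 2\right)^{2} = 2^{2} = 4$)
$q{\left(y,I \right)} = 20 y$ ($q{\left(y,I \right)} = \left(4 y + y\right) 4 = 5 y 4 = 20 y$)
$q{\left(689,586 \right)} + \left(140804 - 188277\right) \left(n{\left(k,385 \right)} + 152972\right) = 20 \cdot 689 + \left(140804 - 188277\right) \left(\left(-4 - 2440\right) + 152972\right) = 13780 - 47473 \left(-2444 + 152972\right) = 13780 - 7146015744 = -7146001964$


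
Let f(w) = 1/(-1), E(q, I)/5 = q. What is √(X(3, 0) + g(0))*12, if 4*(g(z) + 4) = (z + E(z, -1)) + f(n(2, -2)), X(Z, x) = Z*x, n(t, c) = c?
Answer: 6*I*√17 ≈ 24.739*I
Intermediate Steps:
E(q, I) = 5*q
f(w) = -1
g(z) = -17/4 + 3*z/2 (g(z) = -4 + ((z + 5*z) - 1)/4 = -4 + (6*z - 1)/4 = -4 + (-1 + 6*z)/4 = -4 + (-¼ + 3*z/2) = -17/4 + 3*z/2)
√(X(3, 0) + g(0))*12 = √(3*0 + (-17/4 + (3/2)*0))*12 = √(0 + (-17/4 + 0))*12 = √(0 - 17/4)*12 = √(-17/4)*12 = (I*√17/2)*12 = 6*I*√17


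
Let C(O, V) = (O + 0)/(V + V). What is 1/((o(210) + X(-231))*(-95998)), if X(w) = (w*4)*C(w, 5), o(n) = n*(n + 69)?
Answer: -5/38367712656 ≈ -1.3032e-10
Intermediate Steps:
o(n) = n*(69 + n)
C(O, V) = O/(2*V) (C(O, V) = O/((2*V)) = O*(1/(2*V)) = O/(2*V))
X(w) = 2*w**2/5 (X(w) = (w*4)*((1/2)*w/5) = (4*w)*((1/2)*w*(1/5)) = (4*w)*(w/10) = 2*w**2/5)
1/((o(210) + X(-231))*(-95998)) = 1/((210*(69 + 210) + (2/5)*(-231)**2)*(-95998)) = -1/95998/(210*279 + (2/5)*53361) = -1/95998/(58590 + 106722/5) = -1/95998/(399672/5) = (5/399672)*(-1/95998) = -5/38367712656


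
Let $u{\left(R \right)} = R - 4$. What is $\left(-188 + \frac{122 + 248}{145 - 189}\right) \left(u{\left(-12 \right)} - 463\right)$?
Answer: $\frac{2069759}{22} \approx 94080.0$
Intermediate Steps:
$u{\left(R \right)} = -4 + R$
$\left(-188 + \frac{122 + 248}{145 - 189}\right) \left(u{\left(-12 \right)} - 463\right) = \left(-188 + \frac{122 + 248}{145 - 189}\right) \left(\left(-4 - 12\right) - 463\right) = \left(-188 + \frac{370}{-44}\right) \left(-16 - 463\right) = \left(-188 + 370 \left(- \frac{1}{44}\right)\right) \left(-479\right) = \left(-188 - \frac{185}{22}\right) \left(-479\right) = \left(- \frac{4321}{22}\right) \left(-479\right) = \frac{2069759}{22}$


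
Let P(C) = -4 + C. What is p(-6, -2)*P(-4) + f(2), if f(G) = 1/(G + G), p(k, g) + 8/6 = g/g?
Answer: 35/12 ≈ 2.9167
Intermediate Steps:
p(k, g) = -1/3 (p(k, g) = -4/3 + g/g = -4/3 + 1 = -1/3)
f(G) = 1/(2*G)
p(-6, -2)*P(-4) + f(2) = -(-4 - 4)/3 + (1/2)/2 = -1/3*(-8) + (1/2)*(1/2) = 8/3 + 1/4 = 35/12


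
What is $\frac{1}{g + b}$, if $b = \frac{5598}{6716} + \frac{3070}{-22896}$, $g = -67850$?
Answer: $- \frac{19221192}{1304144432989} \approx -1.4739 \cdot 10^{-5}$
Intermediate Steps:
$b = \frac{13444211}{19221192}$ ($b = 5598 \cdot \frac{1}{6716} + 3070 \left(- \frac{1}{22896}\right) = \frac{2799}{3358} - \frac{1535}{11448} = \frac{13444211}{19221192} \approx 0.69945$)
$\frac{1}{g + b} = \frac{1}{-67850 + \frac{13444211}{19221192}} = \frac{1}{- \frac{1304144432989}{19221192}} = - \frac{19221192}{1304144432989}$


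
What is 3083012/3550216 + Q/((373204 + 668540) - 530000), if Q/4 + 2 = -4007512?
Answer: -864569506237/28387527136 ≈ -30.456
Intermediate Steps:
Q = -16030056 (Q = -8 + 4*(-4007512) = -8 - 16030048 = -16030056)
3083012/3550216 + Q/((373204 + 668540) - 530000) = 3083012/3550216 - 16030056/((373204 + 668540) - 530000) = 3083012*(1/3550216) - 16030056/(1041744 - 530000) = 770753/887554 - 16030056/511744 = 770753/887554 - 16030056*1/511744 = 770753/887554 - 2003757/63968 = -864569506237/28387527136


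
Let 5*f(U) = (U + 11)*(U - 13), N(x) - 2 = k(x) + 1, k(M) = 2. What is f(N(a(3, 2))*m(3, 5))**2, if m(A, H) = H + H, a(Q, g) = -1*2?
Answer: 5094049/25 ≈ 2.0376e+5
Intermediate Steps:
a(Q, g) = -2
N(x) = 5 (N(x) = 2 + (2 + 1) = 2 + 3 = 5)
m(A, H) = 2*H
f(U) = (-13 + U)*(11 + U)/5 (f(U) = ((U + 11)*(U - 13))/5 = ((11 + U)*(-13 + U))/5 = ((-13 + U)*(11 + U))/5 = (-13 + U)*(11 + U)/5)
f(N(a(3, 2))*m(3, 5))**2 = (-143/5 - 2*2*5 + (5*(2*5))**2/5)**2 = (-143/5 - 2*10 + (5*10)**2/5)**2 = (-143/5 - 2/5*50 + (1/5)*50**2)**2 = (-143/5 - 20 + (1/5)*2500)**2 = (-143/5 - 20 + 500)**2 = (2257/5)**2 = 5094049/25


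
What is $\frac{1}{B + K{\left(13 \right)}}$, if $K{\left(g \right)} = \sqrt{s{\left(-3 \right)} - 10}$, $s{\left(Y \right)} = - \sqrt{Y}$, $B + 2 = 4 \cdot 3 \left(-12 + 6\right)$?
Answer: $- \frac{1}{74 - \sqrt{-10 - i \sqrt{3}}} \approx -0.013538 + 0.00058284 i$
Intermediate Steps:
$B = -74$ ($B = -2 + 4 \cdot 3 \left(-12 + 6\right) = -2 + 12 \left(-6\right) = -2 - 72 = -74$)
$K{\left(g \right)} = \sqrt{-10 - i \sqrt{3}}$ ($K{\left(g \right)} = \sqrt{- \sqrt{-3} - 10} = \sqrt{- i \sqrt{3} - 10} = \sqrt{-10 - i \sqrt{3}}$)
$\frac{1}{B + K{\left(13 \right)}} = \frac{1}{-74 + \sqrt{-10 - i \sqrt{3}}}$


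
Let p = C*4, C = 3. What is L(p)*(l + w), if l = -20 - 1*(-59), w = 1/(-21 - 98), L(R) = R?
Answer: 55680/119 ≈ 467.90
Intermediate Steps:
p = 12 (p = 3*4 = 12)
w = -1/119 (w = 1/(-119) = -1/119 ≈ -0.0084034)
l = 39 (l = -20 + 59 = 39)
L(p)*(l + w) = 12*(39 - 1/119) = 12*(4640/119) = 55680/119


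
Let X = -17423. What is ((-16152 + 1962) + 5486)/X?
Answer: 8704/17423 ≈ 0.49957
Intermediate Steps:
((-16152 + 1962) + 5486)/X = ((-16152 + 1962) + 5486)/(-17423) = (-14190 + 5486)*(-1/17423) = -8704*(-1/17423) = 8704/17423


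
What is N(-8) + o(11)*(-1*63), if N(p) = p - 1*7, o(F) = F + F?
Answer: -1401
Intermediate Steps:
o(F) = 2*F
N(p) = -7 + p (N(p) = p - 7 = -7 + p)
N(-8) + o(11)*(-1*63) = (-7 - 8) + (2*11)*(-1*63) = -15 + 22*(-63) = -15 - 1386 = -1401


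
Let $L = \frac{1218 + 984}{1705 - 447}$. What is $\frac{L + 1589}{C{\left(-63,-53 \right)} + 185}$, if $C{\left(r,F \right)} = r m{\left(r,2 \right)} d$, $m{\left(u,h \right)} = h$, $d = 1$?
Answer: $\frac{1000582}{37111} \approx 26.962$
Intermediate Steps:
$L = \frac{1101}{629}$ ($L = \frac{2202}{1258} = 2202 \cdot \frac{1}{1258} = \frac{1101}{629} \approx 1.7504$)
$C{\left(r,F \right)} = 2 r$ ($C{\left(r,F \right)} = r 2 \cdot 1 = 2 r 1 = 2 r$)
$\frac{L + 1589}{C{\left(-63,-53 \right)} + 185} = \frac{\frac{1101}{629} + 1589}{2 \left(-63\right) + 185} = \frac{1000582}{629 \left(-126 + 185\right)} = \frac{1000582}{629 \cdot 59} = \frac{1000582}{629} \cdot \frac{1}{59} = \frac{1000582}{37111}$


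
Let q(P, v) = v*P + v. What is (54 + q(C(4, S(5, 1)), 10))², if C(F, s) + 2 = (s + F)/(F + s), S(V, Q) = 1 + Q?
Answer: 2916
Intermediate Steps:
C(F, s) = -1 (C(F, s) = -2 + (s + F)/(F + s) = -2 + (F + s)/(F + s) = -2 + 1 = -1)
q(P, v) = v + P*v (q(P, v) = P*v + v = v + P*v)
(54 + q(C(4, S(5, 1)), 10))² = (54 + 10*(1 - 1))² = (54 + 10*0)² = (54 + 0)² = 54² = 2916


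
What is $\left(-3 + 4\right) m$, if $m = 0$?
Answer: $0$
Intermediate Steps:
$\left(-3 + 4\right) m = \left(-3 + 4\right) 0 = 1 \cdot 0 = 0$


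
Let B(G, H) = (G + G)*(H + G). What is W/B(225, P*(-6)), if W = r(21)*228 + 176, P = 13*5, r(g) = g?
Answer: -2482/37125 ≈ -0.066855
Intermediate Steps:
P = 65
B(G, H) = 2*G*(G + H) (B(G, H) = (2*G)*(G + H) = 2*G*(G + H))
W = 4964 (W = 21*228 + 176 = 4788 + 176 = 4964)
W/B(225, P*(-6)) = 4964/((2*225*(225 + 65*(-6)))) = 4964/((2*225*(225 - 390))) = 4964/((2*225*(-165))) = 4964/(-74250) = 4964*(-1/74250) = -2482/37125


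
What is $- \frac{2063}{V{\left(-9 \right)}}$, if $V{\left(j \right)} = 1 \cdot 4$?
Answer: $- \frac{2063}{4} \approx -515.75$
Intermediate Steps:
$V{\left(j \right)} = 4$
$- \frac{2063}{V{\left(-9 \right)}} = - \frac{2063}{4}$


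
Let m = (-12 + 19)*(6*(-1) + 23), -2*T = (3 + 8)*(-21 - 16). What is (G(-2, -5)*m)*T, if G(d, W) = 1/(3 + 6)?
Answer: 48433/18 ≈ 2690.7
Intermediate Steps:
G(d, W) = ⅑ (G(d, W) = 1/9 = ⅑)
T = 407/2 (T = -(3 + 8)*(-21 - 16)/2 = -11*(-37)/2 = -½*(-407) = 407/2 ≈ 203.50)
m = 119 (m = 7*(-6 + 23) = 7*17 = 119)
(G(-2, -5)*m)*T = ((⅑)*119)*(407/2) = (119/9)*(407/2) = 48433/18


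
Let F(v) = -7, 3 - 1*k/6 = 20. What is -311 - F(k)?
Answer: -304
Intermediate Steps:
k = -102 (k = 18 - 6*20 = 18 - 120 = -102)
-311 - F(k) = -311 - 1*(-7) = -311 + 7 = -304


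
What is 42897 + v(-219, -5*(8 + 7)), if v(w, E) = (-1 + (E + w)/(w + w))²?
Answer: 228598689/5329 ≈ 42897.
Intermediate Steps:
v(w, E) = (-1 + (E + w)/(2*w))² (v(w, E) = (-1 + (E + w)/((2*w)))² = (-1 + (E + w)*(1/(2*w)))² = (-1 + (E + w)/(2*w))²)
42897 + v(-219, -5*(8 + 7)) = 42897 + (¼)*(-5*(8 + 7) - 1*(-219))²/(-219)² = 42897 + (¼)*(1/47961)*(-5*15 + 219)² = 42897 + (¼)*(1/47961)*(-75 + 219)² = 42897 + (¼)*(1/47961)*144² = 42897 + (¼)*(1/47961)*20736 = 42897 + 576/5329 = 228598689/5329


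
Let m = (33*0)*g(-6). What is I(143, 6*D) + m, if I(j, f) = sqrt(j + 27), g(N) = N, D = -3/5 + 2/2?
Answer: sqrt(170) ≈ 13.038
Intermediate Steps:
D = 2/5 (D = -3*1/5 + 2*(1/2) = -3/5 + 1 = 2/5 ≈ 0.40000)
I(j, f) = sqrt(27 + j)
m = 0 (m = (33*0)*(-6) = 0*(-6) = 0)
I(143, 6*D) + m = sqrt(27 + 143) + 0 = sqrt(170) + 0 = sqrt(170)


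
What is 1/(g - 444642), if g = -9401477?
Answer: -1/9846119 ≈ -1.0156e-7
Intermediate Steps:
1/(g - 444642) = 1/(-9401477 - 444642) = 1/(-9846119) = -1/9846119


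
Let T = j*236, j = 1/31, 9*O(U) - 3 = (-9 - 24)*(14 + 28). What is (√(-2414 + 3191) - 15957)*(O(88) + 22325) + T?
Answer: -10967426710/31 + 66514*√777/3 ≈ -3.5317e+8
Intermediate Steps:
O(U) = -461/3 (O(U) = ⅓ + ((-9 - 24)*(14 + 28))/9 = ⅓ + (-33*42)/9 = ⅓ + (⅑)*(-1386) = ⅓ - 154 = -461/3)
j = 1/31 ≈ 0.032258
T = 236/31 (T = (1/31)*236 = 236/31 ≈ 7.6129)
(√(-2414 + 3191) - 15957)*(O(88) + 22325) + T = (√(-2414 + 3191) - 15957)*(-461/3 + 22325) + 236/31 = (√777 - 15957)*(66514/3) + 236/31 = (-15957 + √777)*(66514/3) + 236/31 = (-353787966 + 66514*√777/3) + 236/31 = -10967426710/31 + 66514*√777/3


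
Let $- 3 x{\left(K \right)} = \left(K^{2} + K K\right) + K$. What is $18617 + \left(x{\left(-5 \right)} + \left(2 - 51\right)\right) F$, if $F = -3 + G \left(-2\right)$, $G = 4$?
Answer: $19321$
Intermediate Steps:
$x{\left(K \right)} = - \frac{2 K^{2}}{3} - \frac{K}{3}$ ($x{\left(K \right)} = - \frac{\left(K^{2} + K K\right) + K}{3} = - \frac{\left(K^{2} + K^{2}\right) + K}{3} = - \frac{2 K^{2} + K}{3} = - \frac{K + 2 K^{2}}{3} = - \frac{2 K^{2}}{3} - \frac{K}{3}$)
$F = -11$ ($F = -3 + 4 \left(-2\right) = -3 - 8 = -11$)
$18617 + \left(x{\left(-5 \right)} + \left(2 - 51\right)\right) F = 18617 + \left(\left(- \frac{1}{3}\right) \left(-5\right) \left(1 + 2 \left(-5\right)\right) + \left(2 - 51\right)\right) \left(-11\right) = 18617 + \left(\left(- \frac{1}{3}\right) \left(-5\right) \left(1 - 10\right) - 49\right) \left(-11\right) = 18617 + \left(\left(- \frac{1}{3}\right) \left(-5\right) \left(-9\right) - 49\right) \left(-11\right) = 18617 + \left(-15 - 49\right) \left(-11\right) = 18617 - -704 = 18617 + 704 = 19321$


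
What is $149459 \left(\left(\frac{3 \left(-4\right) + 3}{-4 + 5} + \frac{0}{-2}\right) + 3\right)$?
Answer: $-896754$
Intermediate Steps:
$149459 \left(\left(\frac{3 \left(-4\right) + 3}{-4 + 5} + \frac{0}{-2}\right) + 3\right) = 149459 \left(\left(\frac{-12 + 3}{1} + 0 \left(- \frac{1}{2}\right)\right) + 3\right) = 149459 \left(\left(\left(-9\right) 1 + 0\right) + 3\right) = 149459 \left(\left(-9 + 0\right) + 3\right) = 149459 \left(-9 + 3\right) = 149459 \left(-6\right) = -896754$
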